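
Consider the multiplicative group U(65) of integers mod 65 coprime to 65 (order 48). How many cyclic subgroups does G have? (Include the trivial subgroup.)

20

A cyclic subgroup of order d is generated by each of its φ(d) elements of order d, so the cyclic subgroups of order d number (#elements of order d)/φ(d).
Cyclic subgroups by order — order 1: 1; order 2: 3; order 3: 1; order 4: 6; order 6: 3; order 12: 6.
Total: 20.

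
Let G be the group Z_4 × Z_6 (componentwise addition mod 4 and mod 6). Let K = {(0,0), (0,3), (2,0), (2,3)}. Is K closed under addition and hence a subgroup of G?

|K| = 4 divides |G| = 24, consistent with Lagrange.
K contains the identity, every element's inverse is in K, and K is closed under +: it is a subgroup.

Yes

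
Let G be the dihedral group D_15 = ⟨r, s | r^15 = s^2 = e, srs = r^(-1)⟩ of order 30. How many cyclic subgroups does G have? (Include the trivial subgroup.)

A cyclic subgroup of order d is generated by each of its φ(d) elements of order d, so the cyclic subgroups of order d number (#elements of order d)/φ(d).
Cyclic subgroups by order — order 1: 1; order 2: 15; order 3: 1; order 5: 1; order 15: 1.
Total: 19.

19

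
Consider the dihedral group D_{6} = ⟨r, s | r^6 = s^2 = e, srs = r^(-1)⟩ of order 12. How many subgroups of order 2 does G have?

7

|G| = 12 and 2 | 12, so subgroups of order 2 are possible by Lagrange.
The subgroups of order 2 are: {e, r^2s}; {e, r^3}; {e, r^3s}; {e, r^4s}; … (7 in all).
So G has 7 subgroups of order 2.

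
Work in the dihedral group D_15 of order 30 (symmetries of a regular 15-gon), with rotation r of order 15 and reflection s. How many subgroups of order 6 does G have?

|G| = 30 and 6 | 30, so subgroups of order 6 are possible by Lagrange.
The subgroups of order 6 are: {e, r^5, r^10, s, r^5s, r^10s}; {e, r^5, r^10, rs, r^6s, r^11s}; {e, r^5, r^10, r^2s, r^7s, r^12s}; {e, r^5, r^10, r^3s, r^8s, r^13s}; … (5 in all).
So G has 5 subgroups of order 6.

5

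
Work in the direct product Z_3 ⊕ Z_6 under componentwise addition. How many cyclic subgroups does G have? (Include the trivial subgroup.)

10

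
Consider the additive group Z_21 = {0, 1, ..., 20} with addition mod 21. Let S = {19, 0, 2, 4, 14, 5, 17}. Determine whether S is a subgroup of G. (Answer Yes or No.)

No

5 ∈ S but its inverse 16 ∉ S, so S is not a subgroup.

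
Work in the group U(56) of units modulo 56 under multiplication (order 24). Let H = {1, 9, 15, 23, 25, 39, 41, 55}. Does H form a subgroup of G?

No

Closure fails: 39 · 41 = 31 ∉ H. So H is not a subgroup.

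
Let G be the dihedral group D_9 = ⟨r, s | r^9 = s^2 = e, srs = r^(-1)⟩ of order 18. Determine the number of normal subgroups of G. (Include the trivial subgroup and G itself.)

G has 16 subgroups. Checking conjugation-invariance by order — order 1: 1/1 normal; order 2: 0/9 normal; order 3: 1/1 normal; order 6: 0/3 normal; order 9: 1/1 normal; order 18: 1/1 normal.
Total normal subgroups: 4.

4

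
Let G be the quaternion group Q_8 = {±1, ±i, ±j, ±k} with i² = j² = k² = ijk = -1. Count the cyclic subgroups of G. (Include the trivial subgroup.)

Each element a generates a cyclic subgroup ⟨a⟩; distinct elements may generate the same one (a cyclic group of order d has φ(d) generators).
Cyclic subgroups by order — order 1: 1; order 2: 1; order 4: 3.
Total: 5.

5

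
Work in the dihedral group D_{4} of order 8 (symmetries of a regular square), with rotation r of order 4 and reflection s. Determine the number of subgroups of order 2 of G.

|G| = 8 and 2 | 8, so subgroups of order 2 are possible by Lagrange.
The subgroups of order 2 are: {e, r^2}; {e, r^2s}; {e, r^3s}; {e, rs}; … (5 in all).
So G has 5 subgroups of order 2.

5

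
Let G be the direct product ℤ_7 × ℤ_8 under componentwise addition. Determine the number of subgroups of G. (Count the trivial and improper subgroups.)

|G| = 56, so by Lagrange every subgroup order divides 56. Divisors: 1, 2, 4, 7, 8, 14, 28, 56.
Subgroups by order — order 1: 1; order 2: 1; order 4: 1; order 7: 1; order 8: 1; order 14: 1; order 28: 1; order 56: 1.
Total: 1 + 1 + 1 + 1 + 1 + 1 + 1 + 1 = 8.

8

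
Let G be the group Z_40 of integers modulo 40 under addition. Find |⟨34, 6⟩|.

|⟨34⟩| = 20 and |⟨6⟩| = 20, so |H| is a multiple of lcm(20, 20) = 20 and divides |G| = 40.
Closing under the operation: H = {0, 2, 4, 6, 8, 10, 12, 14, 16, 18, 20, 22, 24, 26, 28, 30, 32, 34, 36, 38}, so |H| = 20.

20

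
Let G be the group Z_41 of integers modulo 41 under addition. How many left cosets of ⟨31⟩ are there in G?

1

|⟨31⟩| = 41 and |G| = 41.
By Lagrange, [G : H] = |G|/|H| = 41/41 = 1.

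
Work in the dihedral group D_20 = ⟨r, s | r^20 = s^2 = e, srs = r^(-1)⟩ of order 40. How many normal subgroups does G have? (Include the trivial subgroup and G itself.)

G has 48 subgroups. Checking conjugation-invariance by order — order 1: 1/1 normal; order 2: 1/21 normal; order 4: 1/11 normal; order 5: 1/1 normal; order 8: 0/5 normal; order 10: 1/5 normal; order 20: 3/3 normal; order 40: 1/1 normal.
Total normal subgroups: 9.

9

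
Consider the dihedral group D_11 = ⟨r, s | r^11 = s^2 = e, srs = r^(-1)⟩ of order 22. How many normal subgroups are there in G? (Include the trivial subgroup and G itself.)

G has 14 subgroups. Checking conjugation-invariance by order — order 1: 1/1 normal; order 2: 0/11 normal; order 11: 1/1 normal; order 22: 1/1 normal.
Total normal subgroups: 3.

3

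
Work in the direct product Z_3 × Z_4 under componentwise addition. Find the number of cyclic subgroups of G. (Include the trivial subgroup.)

6

Group the elements of G by the cyclic subgroup they generate; each cyclic subgroup of order d accounts for φ(d) elements.
Cyclic subgroups by order — order 1: 1; order 2: 1; order 3: 1; order 4: 1; order 6: 1; order 12: 1.
Total: 6.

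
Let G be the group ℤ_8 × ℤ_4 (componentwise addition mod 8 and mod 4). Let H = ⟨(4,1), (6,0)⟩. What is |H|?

16

|⟨(4,1)⟩| = 4 and |⟨(6,0)⟩| = 4, so |H| is a multiple of lcm(4, 4) = 4 and divides |G| = 32.
Closing under the operation: H = {(0,0), (0,1), (0,2), (0,3), (2,0), (2,1), (2,2), (2,3), (4,0), (4,1), (4,2), (4,3), (6,0), (6,1), (6,2), (6,3)}, so |H| = 16.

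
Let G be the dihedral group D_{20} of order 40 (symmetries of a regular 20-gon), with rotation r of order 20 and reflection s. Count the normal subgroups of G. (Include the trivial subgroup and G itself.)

G has 48 subgroups. Checking conjugation-invariance by order — order 1: 1/1 normal; order 2: 1/21 normal; order 4: 1/11 normal; order 5: 1/1 normal; order 8: 0/5 normal; order 10: 1/5 normal; order 20: 3/3 normal; order 40: 1/1 normal.
Total normal subgroups: 9.

9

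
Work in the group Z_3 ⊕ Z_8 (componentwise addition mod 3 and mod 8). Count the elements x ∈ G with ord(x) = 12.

4

An element (a,b) has order lcm(ord(a), ord(b)); count pairs with lcm equal to 12.
Enumerating gives 4 such elements.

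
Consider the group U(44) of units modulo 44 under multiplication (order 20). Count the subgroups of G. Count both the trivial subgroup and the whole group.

|G| = 20, so by Lagrange every subgroup order divides 20. Divisors: 1, 2, 4, 5, 10, 20.
Subgroups by order — order 1: 1; order 2: 3; order 4: 1; order 5: 1; order 10: 3; order 20: 1.
Total: 1 + 3 + 1 + 1 + 3 + 1 = 10.

10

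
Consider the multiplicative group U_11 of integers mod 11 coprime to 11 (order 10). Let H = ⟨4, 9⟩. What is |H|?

5

|⟨4⟩| = 5 and |⟨9⟩| = 5, so |H| is a multiple of lcm(5, 5) = 5 and divides |G| = 10.
Closing under the operation: H = {1, 3, 4, 5, 9}, so |H| = 5.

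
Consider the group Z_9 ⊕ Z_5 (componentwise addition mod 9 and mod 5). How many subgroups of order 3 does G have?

1

|G| = 45 and 3 | 45, so subgroups of order 3 are possible by Lagrange.
The subgroups of order 3 are: {(0,0), (3,0), (6,0)}.
So G has 1 subgroup of order 3.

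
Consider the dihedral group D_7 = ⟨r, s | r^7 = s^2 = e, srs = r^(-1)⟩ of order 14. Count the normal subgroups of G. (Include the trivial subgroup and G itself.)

3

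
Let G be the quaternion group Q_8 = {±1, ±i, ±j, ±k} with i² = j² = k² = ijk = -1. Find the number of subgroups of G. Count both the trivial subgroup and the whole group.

6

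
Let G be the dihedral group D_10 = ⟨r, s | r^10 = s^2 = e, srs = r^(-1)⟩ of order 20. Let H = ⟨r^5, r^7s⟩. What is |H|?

4

|⟨r^5⟩| = 2 and |⟨r^7s⟩| = 2, so |H| is a multiple of lcm(2, 2) = 2 and divides |G| = 20.
Closing under the operation: H = {e, r^5, r^2s, r^7s}, so |H| = 4.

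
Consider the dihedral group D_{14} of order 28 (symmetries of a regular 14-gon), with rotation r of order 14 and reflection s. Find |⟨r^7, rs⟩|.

4

|⟨r^7⟩| = 2 and |⟨rs⟩| = 2, so |H| is a multiple of lcm(2, 2) = 2 and divides |G| = 28.
Closing under the operation: H = {e, r^7, rs, r^8s}, so |H| = 4.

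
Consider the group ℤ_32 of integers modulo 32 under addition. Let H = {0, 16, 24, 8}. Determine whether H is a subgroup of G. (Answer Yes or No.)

|H| = 4 divides |G| = 32, consistent with Lagrange.
H contains the identity, every element's inverse is in H, and H is closed under +: it is a subgroup.
In fact H = ⟨8⟩.

Yes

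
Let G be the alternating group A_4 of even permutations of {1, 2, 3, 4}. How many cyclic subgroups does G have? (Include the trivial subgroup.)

Group the elements of G by the cyclic subgroup they generate; each cyclic subgroup of order d accounts for φ(d) elements.
Cyclic subgroups by order — order 1: 1; order 2: 3; order 3: 4.
Total: 8.

8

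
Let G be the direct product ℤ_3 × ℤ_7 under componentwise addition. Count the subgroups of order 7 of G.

|G| = 21 and 7 | 21, so subgroups of order 7 are possible by Lagrange.
The subgroups of order 7 are: {(0,0), (0,1), (0,2), (0,3), (0,4), (0,5), (0,6)}.
So G has 1 subgroup of order 7.

1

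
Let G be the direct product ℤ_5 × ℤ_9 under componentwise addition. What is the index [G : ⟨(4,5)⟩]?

|⟨(4,5)⟩| = 45 and |G| = 45.
By Lagrange, [G : H] = |G|/|H| = 45/45 = 1.

1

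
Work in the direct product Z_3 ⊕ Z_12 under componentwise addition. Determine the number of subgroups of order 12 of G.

|G| = 36 and 12 | 36, so subgroups of order 12 are possible by Lagrange.
The subgroups of order 12 are: {(0,0), (0,1), (0,2), (0,3), (0,4), (0,5), (0,6), (0,7), (0,8), (0,9), (0,10), (0,11)}; {(0,0), (0,3), (0,6), (0,9), (1,0), (1,3), (1,6), (1,9), (2,0), (2,3), (2,6), (2,9)}; {(0,0), (0,3), (0,6), (0,9), (1,1), (1,4), (1,7), (1,10), (2,2), (2,5), (2,8), (2,11)}; {(0,0), (0,3), (0,6), (0,9), (1,2), (1,5), (1,8), (1,11), (2,1), (2,4), (2,7), (2,10)}.
So G has 4 subgroups of order 12.

4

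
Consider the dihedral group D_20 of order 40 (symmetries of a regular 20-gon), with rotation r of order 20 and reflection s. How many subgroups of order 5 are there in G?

|G| = 40 and 5 | 40, so subgroups of order 5 are possible by Lagrange.
The subgroups of order 5 are: {e, r^4, r^8, r^12, r^16}.
So G has 1 subgroup of order 5.

1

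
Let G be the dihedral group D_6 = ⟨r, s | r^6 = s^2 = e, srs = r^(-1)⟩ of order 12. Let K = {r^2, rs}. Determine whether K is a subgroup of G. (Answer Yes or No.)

No

The identity e ∉ K, so K is not a subgroup.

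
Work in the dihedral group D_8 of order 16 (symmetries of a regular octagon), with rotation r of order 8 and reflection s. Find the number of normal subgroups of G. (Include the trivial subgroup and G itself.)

G has 19 subgroups. Checking conjugation-invariance by order — order 1: 1/1 normal; order 2: 1/9 normal; order 4: 1/5 normal; order 8: 3/3 normal; order 16: 1/1 normal.
Total normal subgroups: 7.

7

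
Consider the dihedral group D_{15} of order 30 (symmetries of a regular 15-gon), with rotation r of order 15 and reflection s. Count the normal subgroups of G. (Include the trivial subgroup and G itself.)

5

G has 28 subgroups. Checking conjugation-invariance by order — order 1: 1/1 normal; order 2: 0/15 normal; order 3: 1/1 normal; order 5: 1/1 normal; order 6: 0/5 normal; order 10: 0/3 normal; order 15: 1/1 normal; order 30: 1/1 normal.
Total normal subgroups: 5.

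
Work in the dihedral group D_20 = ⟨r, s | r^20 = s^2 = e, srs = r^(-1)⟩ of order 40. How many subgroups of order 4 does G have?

11

|G| = 40 and 4 | 40, so subgroups of order 4 are possible by Lagrange.
The subgroups of order 4 are: {e, r^10, s, r^10s}; {e, r^10, rs, r^11s}; {e, r^10, r^2s, r^12s}; {e, r^10, r^3s, r^13s}; … (11 in all).
So G has 11 subgroups of order 4.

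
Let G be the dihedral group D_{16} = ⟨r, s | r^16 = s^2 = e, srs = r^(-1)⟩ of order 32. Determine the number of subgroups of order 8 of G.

|G| = 32 and 8 | 32, so subgroups of order 8 are possible by Lagrange.
The subgroups of order 8 are: {e, r^2, r^4, r^6, r^8, r^10, r^12, r^14}; {e, r^4, r^8, r^12, r^2s, r^6s, r^10s, r^14s}; {e, r^4, r^8, r^12, r^3s, r^7s, r^11s, r^15s}; {e, r^4, r^8, r^12, s, r^4s, r^8s, r^12s}; … (5 in all).
So G has 5 subgroups of order 8.

5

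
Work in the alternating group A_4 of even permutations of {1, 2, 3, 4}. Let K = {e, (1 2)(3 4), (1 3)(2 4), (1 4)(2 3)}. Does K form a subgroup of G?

Yes

|K| = 4 divides |G| = 12, consistent with Lagrange.
K contains the identity, every element's inverse is in K, and K is closed under ∘: it is a subgroup.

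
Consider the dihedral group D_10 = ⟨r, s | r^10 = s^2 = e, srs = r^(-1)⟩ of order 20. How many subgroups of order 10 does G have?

|G| = 20 and 10 | 20, so subgroups of order 10 are possible by Lagrange.
The subgroups of order 10 are: {e, r, r^2, r^3, r^4, r^5, r^6, r^7, r^8, r^9}; {e, r^2, r^4, r^6, r^8, s, r^2s, r^4s, r^6s, r^8s}; {e, r^2, r^4, r^6, r^8, rs, r^3s, r^5s, r^7s, r^9s}.
So G has 3 subgroups of order 10.

3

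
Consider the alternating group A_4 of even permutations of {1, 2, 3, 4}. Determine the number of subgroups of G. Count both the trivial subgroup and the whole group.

|G| = 12, so by Lagrange every subgroup order divides 12. Divisors: 1, 2, 3, 4, 6, 12.
Subgroups by order — order 1: 1; order 2: 3; order 3: 4; order 4: 1; order 6: 0; order 12: 1.
Total: 1 + 3 + 4 + 1 + 0 + 1 = 10.

10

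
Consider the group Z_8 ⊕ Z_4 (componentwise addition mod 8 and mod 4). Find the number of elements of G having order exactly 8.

16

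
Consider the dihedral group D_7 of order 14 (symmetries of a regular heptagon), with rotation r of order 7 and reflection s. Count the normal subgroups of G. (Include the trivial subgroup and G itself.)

G has 10 subgroups. Checking conjugation-invariance by order — order 1: 1/1 normal; order 2: 0/7 normal; order 7: 1/1 normal; order 14: 1/1 normal.
Total normal subgroups: 3.

3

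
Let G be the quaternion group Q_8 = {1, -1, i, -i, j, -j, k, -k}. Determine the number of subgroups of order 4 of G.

|G| = 8 and 4 | 8, so subgroups of order 4 are possible by Lagrange.
The subgroups of order 4 are: {1, -1, i, -i}; {1, -1, j, -j}; {1, -1, k, -k}.
So G has 3 subgroups of order 4.

3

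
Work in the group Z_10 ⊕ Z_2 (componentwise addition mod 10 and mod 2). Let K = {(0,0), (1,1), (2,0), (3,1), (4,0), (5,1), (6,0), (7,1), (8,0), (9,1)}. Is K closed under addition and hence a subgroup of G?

|K| = 10 divides |G| = 20, consistent with Lagrange.
K contains the identity, every element's inverse is in K, and K is closed under +: it is a subgroup.
In fact K = ⟨(7,1)⟩.

Yes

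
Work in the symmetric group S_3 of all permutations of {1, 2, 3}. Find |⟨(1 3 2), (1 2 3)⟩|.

|⟨(1 3 2)⟩| = 3 and |⟨(1 2 3)⟩| = 3, so |H| is a multiple of lcm(3, 3) = 3 and divides |G| = 6.
Closing under the operation: H = {e, (1 2 3), (1 3 2)}, so |H| = 3.

3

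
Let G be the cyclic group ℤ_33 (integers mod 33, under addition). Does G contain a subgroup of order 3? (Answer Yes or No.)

3 | 33. A subgroup of order 3 is {0, 11, 22}.

Yes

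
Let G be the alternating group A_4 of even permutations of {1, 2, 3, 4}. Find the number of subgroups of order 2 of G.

3

|G| = 12 and 2 | 12, so subgroups of order 2 are possible by Lagrange.
The subgroups of order 2 are: {e, (1 2)(3 4)}; {e, (1 3)(2 4)}; {e, (1 4)(2 3)}.
So G has 3 subgroups of order 2.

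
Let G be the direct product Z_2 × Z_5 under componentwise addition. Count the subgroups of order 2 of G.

1

|G| = 10 and 2 | 10, so subgroups of order 2 are possible by Lagrange.
The subgroups of order 2 are: {(0,0), (1,0)}.
So G has 1 subgroup of order 2.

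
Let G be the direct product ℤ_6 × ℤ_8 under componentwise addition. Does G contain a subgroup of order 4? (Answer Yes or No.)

Yes

4 | 48. A subgroup of order 4 is {(0,0), (0,2), (0,4), (0,6)}.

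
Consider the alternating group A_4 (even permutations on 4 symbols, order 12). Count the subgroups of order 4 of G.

|G| = 12 and 4 | 12, so subgroups of order 4 are possible by Lagrange.
The subgroups of order 4 are: {e, (1 2)(3 4), (1 3)(2 4), (1 4)(2 3)}.
So G has 1 subgroup of order 4.

1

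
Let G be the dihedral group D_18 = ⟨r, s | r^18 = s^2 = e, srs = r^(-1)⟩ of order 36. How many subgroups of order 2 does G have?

|G| = 36 and 2 | 36, so subgroups of order 2 are possible by Lagrange.
The subgroups of order 2 are: {e, r^10s}; {e, r^11s}; {e, r^12s}; {e, r^13s}; … (19 in all).
So G has 19 subgroups of order 2.

19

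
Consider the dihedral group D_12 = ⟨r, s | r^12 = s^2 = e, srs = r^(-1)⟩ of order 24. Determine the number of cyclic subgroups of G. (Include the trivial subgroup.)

18

A cyclic subgroup of order d is generated by each of its φ(d) elements of order d, so the cyclic subgroups of order d number (#elements of order d)/φ(d).
Cyclic subgroups by order — order 1: 1; order 2: 13; order 3: 1; order 4: 1; order 6: 1; order 12: 1.
Total: 18.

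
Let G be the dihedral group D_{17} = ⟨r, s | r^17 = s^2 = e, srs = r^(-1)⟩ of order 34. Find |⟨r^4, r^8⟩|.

|⟨r^4⟩| = 17 and |⟨r^8⟩| = 17, so |H| is a multiple of lcm(17, 17) = 17 and divides |G| = 34.
Closing under the operation: H = {e, r, r^2, r^3, r^4, r^5, r^6, r^7, r^8, r^9, r^10, r^11, r^12, r^13, r^14, r^15, r^16}, so |H| = 17.

17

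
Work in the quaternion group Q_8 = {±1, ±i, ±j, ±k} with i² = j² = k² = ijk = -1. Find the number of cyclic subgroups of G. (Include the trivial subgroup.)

5

A cyclic subgroup of order d is generated by each of its φ(d) elements of order d, so the cyclic subgroups of order d number (#elements of order d)/φ(d).
Cyclic subgroups by order — order 1: 1; order 2: 1; order 4: 3.
Total: 5.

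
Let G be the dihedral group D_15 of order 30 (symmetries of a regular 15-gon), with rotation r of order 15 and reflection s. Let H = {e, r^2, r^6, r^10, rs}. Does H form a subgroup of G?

r^10 ∈ H but its inverse r^5 ∉ H, so H is not a subgroup.

No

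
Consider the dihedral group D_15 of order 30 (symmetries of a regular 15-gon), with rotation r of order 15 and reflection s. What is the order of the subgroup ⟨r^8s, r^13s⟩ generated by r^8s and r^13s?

|⟨r^8s⟩| = 2 and |⟨r^13s⟩| = 2, so |H| is a multiple of lcm(2, 2) = 2 and divides |G| = 30.
Closing under the operation: H = {e, r^5, r^10, r^3s, r^8s, r^13s}, so |H| = 6.

6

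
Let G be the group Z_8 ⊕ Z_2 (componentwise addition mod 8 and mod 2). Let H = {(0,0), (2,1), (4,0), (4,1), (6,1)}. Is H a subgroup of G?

No

|H| = 5 does not divide |G| = 16, so by Lagrange H is not a subgroup.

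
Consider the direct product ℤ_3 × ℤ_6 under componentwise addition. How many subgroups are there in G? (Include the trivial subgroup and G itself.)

|G| = 18, so by Lagrange every subgroup order divides 18. Divisors: 1, 2, 3, 6, 9, 18.
Subgroups by order — order 1: 1; order 2: 1; order 3: 4; order 6: 4; order 9: 1; order 18: 1.
Total: 1 + 1 + 4 + 4 + 1 + 1 = 12.

12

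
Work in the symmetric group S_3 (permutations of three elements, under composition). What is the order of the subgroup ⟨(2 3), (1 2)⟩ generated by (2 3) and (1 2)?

|⟨(2 3)⟩| = 2 and |⟨(1 2)⟩| = 2, so |H| is a multiple of lcm(2, 2) = 2 and divides |G| = 6.
Closing {(2 3), (1 2)} under the group operation gives all of G, so |H| = 6.

6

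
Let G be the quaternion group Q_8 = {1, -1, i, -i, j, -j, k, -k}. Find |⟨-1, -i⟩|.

4

|⟨-1⟩| = 2 and |⟨-i⟩| = 4, so |H| is a multiple of lcm(2, 4) = 4 and divides |G| = 8.
Closing under the operation: H = {1, -1, i, -i}, so |H| = 4.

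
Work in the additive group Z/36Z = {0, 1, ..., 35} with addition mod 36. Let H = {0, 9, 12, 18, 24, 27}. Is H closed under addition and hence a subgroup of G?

No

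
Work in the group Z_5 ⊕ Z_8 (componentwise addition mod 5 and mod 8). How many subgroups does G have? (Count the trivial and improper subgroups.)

8

|G| = 40, so by Lagrange every subgroup order divides 40. Divisors: 1, 2, 4, 5, 8, 10, 20, 40.
Subgroups by order — order 1: 1; order 2: 1; order 4: 1; order 5: 1; order 8: 1; order 10: 1; order 20: 1; order 40: 1.
Total: 1 + 1 + 1 + 1 + 1 + 1 + 1 + 1 = 8.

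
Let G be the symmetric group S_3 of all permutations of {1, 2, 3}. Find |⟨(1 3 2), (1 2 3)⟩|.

3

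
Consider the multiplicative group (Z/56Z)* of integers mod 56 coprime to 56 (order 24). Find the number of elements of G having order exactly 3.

2

The elements of order 3 are: 9, 25.
That's 2.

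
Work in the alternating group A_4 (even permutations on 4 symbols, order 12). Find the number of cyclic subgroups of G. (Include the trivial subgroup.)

Group the elements of G by the cyclic subgroup they generate; each cyclic subgroup of order d accounts for φ(d) elements.
Cyclic subgroups by order — order 1: 1; order 2: 3; order 3: 4.
Total: 8.

8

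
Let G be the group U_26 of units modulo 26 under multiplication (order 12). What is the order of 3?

3

Compute successive powers of 3 mod 26: 3, 9, 1; 3^3 ≡ 1 (mod 26).
So |⟨3⟩| = 3.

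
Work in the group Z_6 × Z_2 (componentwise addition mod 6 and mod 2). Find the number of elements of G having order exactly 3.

2

An element (a,b) has order lcm(ord(a), ord(b)); count pairs with lcm equal to 3.
Enumerating gives 2 such elements.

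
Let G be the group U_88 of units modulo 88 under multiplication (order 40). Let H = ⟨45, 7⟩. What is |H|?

20

|⟨45⟩| = 2 and |⟨7⟩| = 10, so |H| is a multiple of lcm(2, 10) = 10 and divides |G| = 40.
Closing under the operation: H = {1, 5, 7, 9, 19, 25, 35, 37, 39, 43, 45, 49, 51, 53, 63, 69, 79, 81, 83, 87}, so |H| = 20.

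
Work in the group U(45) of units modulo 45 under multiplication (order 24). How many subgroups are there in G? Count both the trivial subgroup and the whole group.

|G| = 24, so by Lagrange every subgroup order divides 24. Divisors: 1, 2, 3, 4, 6, 8, 12, 24.
Subgroups by order — order 1: 1; order 2: 3; order 3: 1; order 4: 3; order 6: 3; order 8: 1; order 12: 3; order 24: 1.
Total: 1 + 3 + 1 + 3 + 3 + 1 + 3 + 1 = 16.

16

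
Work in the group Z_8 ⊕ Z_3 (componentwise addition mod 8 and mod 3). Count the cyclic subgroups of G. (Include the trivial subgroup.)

8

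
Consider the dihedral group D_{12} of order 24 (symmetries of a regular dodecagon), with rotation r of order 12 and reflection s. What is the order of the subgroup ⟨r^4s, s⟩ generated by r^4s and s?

|⟨r^4s⟩| = 2 and |⟨s⟩| = 2, so |H| is a multiple of lcm(2, 2) = 2 and divides |G| = 24.
Closing under the operation: H = {e, r^4, r^8, s, r^4s, r^8s}, so |H| = 6.

6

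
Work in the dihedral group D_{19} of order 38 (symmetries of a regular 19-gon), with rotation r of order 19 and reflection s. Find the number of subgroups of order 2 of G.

19

|G| = 38 and 2 | 38, so subgroups of order 2 are possible by Lagrange.
The subgroups of order 2 are: {e, r^10s}; {e, r^11s}; {e, r^12s}; {e, r^13s}; … (19 in all).
So G has 19 subgroups of order 2.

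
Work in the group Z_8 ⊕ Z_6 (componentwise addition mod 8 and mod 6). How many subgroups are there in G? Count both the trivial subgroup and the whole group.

22

|G| = 48, so by Lagrange every subgroup order divides 48. Divisors: 1, 2, 3, 4, 6, 8, 12, 16, 24, 48.
Subgroups by order — order 1: 1; order 2: 3; order 3: 1; order 4: 3; order 6: 3; order 8: 3; order 12: 3; order 16: 1; order 24: 3; order 48: 1.
Total: 1 + 3 + 1 + 3 + 3 + 3 + 3 + 1 + 3 + 1 = 22.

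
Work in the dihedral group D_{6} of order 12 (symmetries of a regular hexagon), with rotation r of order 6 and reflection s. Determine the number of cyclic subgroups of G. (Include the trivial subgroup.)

10

Each element a generates a cyclic subgroup ⟨a⟩; distinct elements may generate the same one (a cyclic group of order d has φ(d) generators).
Cyclic subgroups by order — order 1: 1; order 2: 7; order 3: 1; order 6: 1.
Total: 10.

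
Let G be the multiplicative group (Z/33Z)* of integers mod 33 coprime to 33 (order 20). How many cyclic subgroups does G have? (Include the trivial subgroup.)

8

A cyclic subgroup of order d is generated by each of its φ(d) elements of order d, so the cyclic subgroups of order d number (#elements of order d)/φ(d).
Cyclic subgroups by order — order 1: 1; order 2: 3; order 5: 1; order 10: 3.
Total: 8.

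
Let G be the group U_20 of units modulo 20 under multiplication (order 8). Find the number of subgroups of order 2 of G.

3

|G| = 8 and 2 | 8, so subgroups of order 2 are possible by Lagrange.
The subgroups of order 2 are: {1, 11}; {1, 19}; {1, 9}.
So G has 3 subgroups of order 2.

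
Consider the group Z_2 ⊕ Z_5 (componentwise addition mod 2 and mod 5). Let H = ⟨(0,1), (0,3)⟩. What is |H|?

5

|⟨(0,1)⟩| = 5 and |⟨(0,3)⟩| = 5, so |H| is a multiple of lcm(5, 5) = 5 and divides |G| = 10.
Closing under the operation: H = {(0,0), (0,1), (0,2), (0,3), (0,4)}, so |H| = 5.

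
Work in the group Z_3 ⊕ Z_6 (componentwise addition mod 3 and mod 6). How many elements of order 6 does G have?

8

An element (a,b) has order lcm(ord(a), ord(b)); count pairs with lcm equal to 6.
Enumerating gives 8 such elements.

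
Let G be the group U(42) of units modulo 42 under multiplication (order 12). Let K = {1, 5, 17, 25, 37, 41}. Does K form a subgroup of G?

Yes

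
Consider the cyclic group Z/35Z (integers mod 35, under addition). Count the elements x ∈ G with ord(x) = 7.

In a cyclic group of order 35, the number of elements of order d (for d | 35) is φ(d).
φ(7) = 6.

6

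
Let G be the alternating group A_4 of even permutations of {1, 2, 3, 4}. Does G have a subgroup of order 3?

Yes

3 | 12. A subgroup of order 3 is {e, (1 2 3), (1 3 2)}.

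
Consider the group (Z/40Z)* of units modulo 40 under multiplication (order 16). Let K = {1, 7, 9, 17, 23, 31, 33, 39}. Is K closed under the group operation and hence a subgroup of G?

Yes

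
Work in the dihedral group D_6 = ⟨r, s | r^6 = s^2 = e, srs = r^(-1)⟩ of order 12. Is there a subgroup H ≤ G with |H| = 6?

6 | 12. A subgroup of order 6 is {e, r, r^2, r^3, r^4, r^5}.

Yes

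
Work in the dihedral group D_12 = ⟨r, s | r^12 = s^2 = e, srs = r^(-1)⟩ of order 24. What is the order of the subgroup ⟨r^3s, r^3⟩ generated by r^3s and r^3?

|⟨r^3s⟩| = 2 and |⟨r^3⟩| = 4, so |H| is a multiple of lcm(2, 4) = 4 and divides |G| = 24.
Closing under the operation: H = {e, r^3, r^6, r^9, s, r^3s, r^6s, r^9s}, so |H| = 8.

8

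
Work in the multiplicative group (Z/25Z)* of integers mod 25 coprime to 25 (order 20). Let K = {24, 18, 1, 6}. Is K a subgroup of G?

6 ∈ K but its inverse 21 ∉ K, so K is not a subgroup.

No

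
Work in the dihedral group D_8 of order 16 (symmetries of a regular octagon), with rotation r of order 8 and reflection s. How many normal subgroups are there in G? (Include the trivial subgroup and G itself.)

G has 19 subgroups. Checking conjugation-invariance by order — order 1: 1/1 normal; order 2: 1/9 normal; order 4: 1/5 normal; order 8: 3/3 normal; order 16: 1/1 normal.
Total normal subgroups: 7.

7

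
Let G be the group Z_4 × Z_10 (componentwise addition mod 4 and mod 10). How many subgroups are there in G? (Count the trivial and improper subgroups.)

16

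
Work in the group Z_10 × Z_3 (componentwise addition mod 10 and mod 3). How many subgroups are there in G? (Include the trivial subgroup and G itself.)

8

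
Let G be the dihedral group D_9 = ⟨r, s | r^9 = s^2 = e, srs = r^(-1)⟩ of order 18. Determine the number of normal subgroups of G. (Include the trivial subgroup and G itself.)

4

G has 16 subgroups. Checking conjugation-invariance by order — order 1: 1/1 normal; order 2: 0/9 normal; order 3: 1/1 normal; order 6: 0/3 normal; order 9: 1/1 normal; order 18: 1/1 normal.
Total normal subgroups: 4.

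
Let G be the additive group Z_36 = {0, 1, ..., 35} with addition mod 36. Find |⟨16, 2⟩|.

|⟨16⟩| = 9 and |⟨2⟩| = 18, so |H| is a multiple of lcm(9, 18) = 18 and divides |G| = 36.
Closing under the operation: H = {0, 2, 4, 6, 8, 10, 12, 14, 16, 18, 20, 22, 24, 26, 28, 30, 32, 34}, so |H| = 18.

18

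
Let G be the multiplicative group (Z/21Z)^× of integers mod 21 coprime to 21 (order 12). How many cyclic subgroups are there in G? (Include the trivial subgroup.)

8

Each element a generates a cyclic subgroup ⟨a⟩; distinct elements may generate the same one (a cyclic group of order d has φ(d) generators).
Cyclic subgroups by order — order 1: 1; order 2: 3; order 3: 1; order 6: 3.
Total: 8.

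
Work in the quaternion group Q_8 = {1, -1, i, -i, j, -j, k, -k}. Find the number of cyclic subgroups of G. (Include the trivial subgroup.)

5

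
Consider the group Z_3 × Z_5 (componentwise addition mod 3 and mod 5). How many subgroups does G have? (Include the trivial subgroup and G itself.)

|G| = 15, so by Lagrange every subgroup order divides 15. Divisors: 1, 3, 5, 15.
Subgroups by order — order 1: 1; order 3: 1; order 5: 1; order 15: 1.
Total: 1 + 1 + 1 + 1 = 4.

4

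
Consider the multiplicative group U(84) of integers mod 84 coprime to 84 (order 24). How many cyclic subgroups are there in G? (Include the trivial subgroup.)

Each element a generates a cyclic subgroup ⟨a⟩; distinct elements may generate the same one (a cyclic group of order d has φ(d) generators).
Cyclic subgroups by order — order 1: 1; order 2: 7; order 3: 1; order 6: 7.
Total: 16.

16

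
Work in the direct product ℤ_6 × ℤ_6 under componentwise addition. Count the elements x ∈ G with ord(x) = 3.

An element (a,b) has order lcm(ord(a), ord(b)); count pairs with lcm equal to 3.
Enumerating gives 8 such elements.

8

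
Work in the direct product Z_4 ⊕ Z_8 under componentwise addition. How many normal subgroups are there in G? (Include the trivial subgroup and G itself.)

G is abelian, so every subgroup is normal.
G has 22 subgroups in total, hence 22 normal subgroups.

22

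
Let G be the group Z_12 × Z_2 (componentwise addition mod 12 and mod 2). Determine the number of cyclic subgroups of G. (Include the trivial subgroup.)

12

Group the elements of G by the cyclic subgroup they generate; each cyclic subgroup of order d accounts for φ(d) elements.
Cyclic subgroups by order — order 1: 1; order 2: 3; order 3: 1; order 4: 2; order 6: 3; order 12: 2.
Total: 12.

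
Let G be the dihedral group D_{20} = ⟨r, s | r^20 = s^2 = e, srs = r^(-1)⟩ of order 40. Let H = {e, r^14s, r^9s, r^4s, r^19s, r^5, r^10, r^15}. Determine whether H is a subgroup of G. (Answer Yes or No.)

Yes

|H| = 8 divides |G| = 40, consistent with Lagrange.
H contains the identity, every element's inverse is in H, and H is closed under ·: it is a subgroup.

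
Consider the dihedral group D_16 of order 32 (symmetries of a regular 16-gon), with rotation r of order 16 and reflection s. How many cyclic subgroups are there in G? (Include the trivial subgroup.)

Each element a generates a cyclic subgroup ⟨a⟩; distinct elements may generate the same one (a cyclic group of order d has φ(d) generators).
Cyclic subgroups by order — order 1: 1; order 2: 17; order 4: 1; order 8: 1; order 16: 1.
Total: 21.

21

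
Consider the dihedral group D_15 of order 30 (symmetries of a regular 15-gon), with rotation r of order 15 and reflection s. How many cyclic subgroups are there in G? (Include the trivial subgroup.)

Each element a generates a cyclic subgroup ⟨a⟩; distinct elements may generate the same one (a cyclic group of order d has φ(d) generators).
Cyclic subgroups by order — order 1: 1; order 2: 15; order 3: 1; order 5: 1; order 15: 1.
Total: 19.

19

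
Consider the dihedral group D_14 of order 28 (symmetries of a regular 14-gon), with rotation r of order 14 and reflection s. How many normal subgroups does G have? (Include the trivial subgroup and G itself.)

7

G has 28 subgroups. Checking conjugation-invariance by order — order 1: 1/1 normal; order 2: 1/15 normal; order 4: 0/7 normal; order 7: 1/1 normal; order 14: 3/3 normal; order 28: 1/1 normal.
Total normal subgroups: 7.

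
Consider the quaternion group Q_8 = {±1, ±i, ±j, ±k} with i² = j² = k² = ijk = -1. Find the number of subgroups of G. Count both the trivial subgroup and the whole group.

|G| = 8, so by Lagrange every subgroup order divides 8. Divisors: 1, 2, 4, 8.
Subgroups by order — order 1: 1; order 2: 1; order 4: 3; order 8: 1.
Total: 1 + 1 + 3 + 1 = 6.

6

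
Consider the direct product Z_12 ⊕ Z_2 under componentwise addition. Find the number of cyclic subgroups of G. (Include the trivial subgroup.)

Group the elements of G by the cyclic subgroup they generate; each cyclic subgroup of order d accounts for φ(d) elements.
Cyclic subgroups by order — order 1: 1; order 2: 3; order 3: 1; order 4: 2; order 6: 3; order 12: 2.
Total: 12.

12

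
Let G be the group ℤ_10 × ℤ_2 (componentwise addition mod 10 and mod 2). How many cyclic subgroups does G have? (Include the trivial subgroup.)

8

Group the elements of G by the cyclic subgroup they generate; each cyclic subgroup of order d accounts for φ(d) elements.
Cyclic subgroups by order — order 1: 1; order 2: 3; order 5: 1; order 10: 3.
Total: 8.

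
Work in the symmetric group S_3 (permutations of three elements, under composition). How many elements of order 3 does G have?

2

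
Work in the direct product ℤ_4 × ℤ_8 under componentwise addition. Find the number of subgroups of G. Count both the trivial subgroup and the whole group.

|G| = 32, so by Lagrange every subgroup order divides 32. Divisors: 1, 2, 4, 8, 16, 32.
Subgroups by order — order 1: 1; order 2: 3; order 4: 7; order 8: 7; order 16: 3; order 32: 1.
Total: 1 + 3 + 7 + 7 + 3 + 1 = 22.

22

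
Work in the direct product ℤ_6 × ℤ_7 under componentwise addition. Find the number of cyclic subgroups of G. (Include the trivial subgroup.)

A cyclic subgroup of order d is generated by each of its φ(d) elements of order d, so the cyclic subgroups of order d number (#elements of order d)/φ(d).
Cyclic subgroups by order — order 1: 1; order 2: 1; order 3: 1; order 6: 1; order 7: 1; order 14: 1; order 21: 1; order 42: 1.
Total: 8.

8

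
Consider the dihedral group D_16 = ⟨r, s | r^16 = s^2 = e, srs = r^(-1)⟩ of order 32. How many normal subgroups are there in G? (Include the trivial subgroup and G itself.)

G has 36 subgroups. Checking conjugation-invariance by order — order 1: 1/1 normal; order 2: 1/17 normal; order 4: 1/9 normal; order 8: 1/5 normal; order 16: 3/3 normal; order 32: 1/1 normal.
Total normal subgroups: 8.

8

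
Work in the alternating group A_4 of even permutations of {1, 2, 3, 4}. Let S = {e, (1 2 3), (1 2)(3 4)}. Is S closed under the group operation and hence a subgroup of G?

(1 2 3) ∈ S but its inverse (1 3 2) ∉ S, so S is not a subgroup.

No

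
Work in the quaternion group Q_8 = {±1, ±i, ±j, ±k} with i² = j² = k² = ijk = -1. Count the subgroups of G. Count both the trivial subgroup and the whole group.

|G| = 8, so by Lagrange every subgroup order divides 8. Divisors: 1, 2, 4, 8.
Subgroups by order — order 1: 1; order 2: 1; order 4: 3; order 8: 1.
Total: 1 + 1 + 3 + 1 = 6.

6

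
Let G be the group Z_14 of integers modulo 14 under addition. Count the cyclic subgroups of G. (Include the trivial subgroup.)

A cyclic subgroup of order d is generated by each of its φ(d) elements of order d, so the cyclic subgroups of order d number (#elements of order d)/φ(d).
Cyclic subgroups by order — order 1: 1; order 2: 1; order 7: 1; order 14: 1.
Total: 4.

4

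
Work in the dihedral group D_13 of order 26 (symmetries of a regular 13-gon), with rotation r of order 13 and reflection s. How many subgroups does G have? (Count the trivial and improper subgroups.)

16

|G| = 26, so by Lagrange every subgroup order divides 26. Divisors: 1, 2, 13, 26.
Subgroups by order — order 1: 1; order 2: 13; order 13: 1; order 26: 1.
Total: 1 + 13 + 1 + 1 = 16.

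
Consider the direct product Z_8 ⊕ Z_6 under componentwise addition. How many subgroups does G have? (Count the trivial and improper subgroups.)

|G| = 48, so by Lagrange every subgroup order divides 48. Divisors: 1, 2, 3, 4, 6, 8, 12, 16, 24, 48.
Subgroups by order — order 1: 1; order 2: 3; order 3: 1; order 4: 3; order 6: 3; order 8: 3; order 12: 3; order 16: 1; order 24: 3; order 48: 1.
Total: 1 + 3 + 1 + 3 + 3 + 3 + 3 + 1 + 3 + 1 = 22.

22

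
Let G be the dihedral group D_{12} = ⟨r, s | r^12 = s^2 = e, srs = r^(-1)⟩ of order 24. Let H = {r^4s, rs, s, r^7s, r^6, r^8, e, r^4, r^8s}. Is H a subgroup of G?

|H| = 9 does not divide |G| = 24, so by Lagrange H is not a subgroup.

No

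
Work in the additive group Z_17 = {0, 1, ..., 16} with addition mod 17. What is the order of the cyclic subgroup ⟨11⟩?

In Z_17, the order of an element a is n/gcd(a, n).
gcd(11, 17) = 1, so |⟨11⟩| = 17/1 = 17.

17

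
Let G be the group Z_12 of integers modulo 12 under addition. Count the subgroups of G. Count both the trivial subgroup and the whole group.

6

A cyclic group of order 12 has exactly one subgroup for each divisor of 12.
Divisors of 12: 1, 2, 3, 4, 6, 12.
So Z_12 has 6 subgroups.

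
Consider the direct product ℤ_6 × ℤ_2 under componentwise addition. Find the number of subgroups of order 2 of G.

3

|G| = 12 and 2 | 12, so subgroups of order 2 are possible by Lagrange.
The subgroups of order 2 are: {(0,0), (0,1)}; {(0,0), (3,0)}; {(0,0), (3,1)}.
So G has 3 subgroups of order 2.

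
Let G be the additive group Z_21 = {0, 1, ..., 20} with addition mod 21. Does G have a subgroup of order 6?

No

6 does not divide |G| = 21, so by Lagrange no subgroup of order 6 exists.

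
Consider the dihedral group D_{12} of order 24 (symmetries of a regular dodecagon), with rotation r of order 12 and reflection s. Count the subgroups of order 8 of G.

|G| = 24 and 8 | 24, so subgroups of order 8 are possible by Lagrange.
The subgroups of order 8 are: {e, r^3, r^6, r^9, rs, r^4s, r^7s, r^10s}; {e, r^3, r^6, r^9, r^2s, r^5s, r^8s, r^11s}; {e, r^3, r^6, r^9, s, r^3s, r^6s, r^9s}.
So G has 3 subgroups of order 8.

3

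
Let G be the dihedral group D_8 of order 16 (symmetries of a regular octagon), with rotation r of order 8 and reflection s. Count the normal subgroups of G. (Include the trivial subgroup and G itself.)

G has 19 subgroups. Checking conjugation-invariance by order — order 1: 1/1 normal; order 2: 1/9 normal; order 4: 1/5 normal; order 8: 3/3 normal; order 16: 1/1 normal.
Total normal subgroups: 7.

7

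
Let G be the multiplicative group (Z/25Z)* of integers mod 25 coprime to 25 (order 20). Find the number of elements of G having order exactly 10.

The elements of order 10 are: 4, 9, 14, 19.
That's 4.

4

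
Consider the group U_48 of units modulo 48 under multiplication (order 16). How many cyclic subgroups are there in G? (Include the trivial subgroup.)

Each element a generates a cyclic subgroup ⟨a⟩; distinct elements may generate the same one (a cyclic group of order d has φ(d) generators).
Cyclic subgroups by order — order 1: 1; order 2: 7; order 4: 4.
Total: 12.

12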